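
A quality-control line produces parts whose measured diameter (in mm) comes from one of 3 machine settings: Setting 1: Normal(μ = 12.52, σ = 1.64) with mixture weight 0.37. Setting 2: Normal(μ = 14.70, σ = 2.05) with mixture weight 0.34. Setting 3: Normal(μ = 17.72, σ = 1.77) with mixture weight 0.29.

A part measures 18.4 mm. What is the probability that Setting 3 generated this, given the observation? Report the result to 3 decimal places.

0.822

By Bayes' theorem, P(k | x) = w_k f_k(x) / Σ_j w_j f_j(x).
Evaluate each component's likelihood at the observed value:
  f_1 = 0.000393252
  f_2 = 0.0381751
  f_3 = 0.209357
Prior × likelihood for each component:
  w_1·f_1 = 0.37 × 0.000393252 = 0.000145503
  w_2·f_2 = 0.34 × 0.0381751 = 0.0129795
  w_3·f_3 = 0.29 × 0.209357 = 0.0607135
Denominator: 0.000145503 + 0.0129795 + 0.0607135 = 0.0738385
P(Setting 3 | 18.4 mm) = 0.0607135 / 0.0738385 ≈ 0.822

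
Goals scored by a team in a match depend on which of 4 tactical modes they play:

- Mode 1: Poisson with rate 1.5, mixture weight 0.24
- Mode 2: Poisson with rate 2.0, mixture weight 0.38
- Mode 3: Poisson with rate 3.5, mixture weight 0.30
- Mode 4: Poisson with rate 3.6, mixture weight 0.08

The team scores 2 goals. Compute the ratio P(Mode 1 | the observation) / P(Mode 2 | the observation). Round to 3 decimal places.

Posterior odds = (π_i f_i(x)) / (π_j f_j(x)); the normalising sum cancels.
Poisson probabilities:
  L_1 = 0.251021
  L_2 = 0.270671
  L_3 = 0.184959
  L_4 = 0.177058
Odds = (0.24/0.38) × (0.251021/0.270671) = 0.631579 × 0.927406 ≈ 0.586

0.586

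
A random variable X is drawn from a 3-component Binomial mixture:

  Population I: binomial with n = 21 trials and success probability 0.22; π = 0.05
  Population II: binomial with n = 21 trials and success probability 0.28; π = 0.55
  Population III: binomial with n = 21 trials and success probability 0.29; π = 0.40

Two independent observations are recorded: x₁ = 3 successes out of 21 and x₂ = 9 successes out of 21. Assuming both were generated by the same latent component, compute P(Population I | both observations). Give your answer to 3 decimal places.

0.031

Apply Bayes' rule: the posterior for each component is proportional to its prior times its likelihood at x.
Since both observations come from the same component, the likelihood for component k is f_k(x₁)·f_k(x₂).
  L_I = [0.161742] × [0.0179963] = 0.00291076
  L_II = [0.0789425] × [0.0603471] = 0.00476395
  L_III = [0.0681861] × [0.0699723] = 0.00477114
Prior × likelihood for each component:
  π_I·L_I = 0.05 × 0.00291076 = 0.000145538
  π_II·L_II = 0.55 × 0.00476395 = 0.00262017
  π_III·L_III = 0.40 × 0.00477114 = 0.00190846
Marginal: 0.000145538 + 0.00262017 + 0.00190846 = 0.00467416
P(Population I | x₁,x₂) = 0.000145538 / 0.00467416 ≈ 0.031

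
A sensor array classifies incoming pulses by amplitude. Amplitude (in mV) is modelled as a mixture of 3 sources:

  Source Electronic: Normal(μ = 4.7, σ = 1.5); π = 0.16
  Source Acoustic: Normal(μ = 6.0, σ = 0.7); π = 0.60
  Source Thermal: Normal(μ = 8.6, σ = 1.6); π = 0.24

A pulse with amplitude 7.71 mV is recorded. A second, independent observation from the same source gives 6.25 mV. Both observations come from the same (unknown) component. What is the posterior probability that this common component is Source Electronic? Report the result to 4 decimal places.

0.0612

Posterior ∝ prior × likelihood, so P(k | x) ∝ π_k f_k(x); normalise over all components.
Since both observations come from the same component, the likelihood for component k is f_k(x₁)·f_k(x₂).
  f_Electronic = [0.0355165] × [0.155939] = 0.00553839
  f_Acoustic = [0.0288386] × [0.534706] = 0.0154202
  f_Thermal = [0.2136] × [0.0847919] = 0.0181116
Weight by the priors:
  π_Electronic·f_Electronic = 0.16 × 0.00553839 = 0.000886142
  π_Acoustic·f_Acoustic = 0.60 × 0.0154202 = 0.00925211
  π_Thermal·f_Thermal = 0.24 × 0.0181116 = 0.00434678
Sum: 0.000886142 + 0.00925211 + 0.00434678 = 0.014485
P(Source Electronic | x₁,x₂) ≈ 0.0612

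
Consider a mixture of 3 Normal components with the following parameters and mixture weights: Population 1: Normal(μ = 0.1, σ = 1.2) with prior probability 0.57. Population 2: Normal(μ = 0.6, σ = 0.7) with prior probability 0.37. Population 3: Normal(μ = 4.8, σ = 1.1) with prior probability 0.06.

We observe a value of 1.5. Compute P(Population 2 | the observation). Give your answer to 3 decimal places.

0.490

By Bayes' theorem, P(k | x) = π_k f_k(x) / Σ_j π_j f_j(x).
Normal densities:
  p_1 = 0.168332
  p_2 = 0.249376
  p_3 = 0.00402895
Weight by the priors:
  π_1·p_1 = 0.57 × 0.168332 = 0.0959494
  π_2·p_2 = 0.37 × 0.249376 = 0.0922691
  π_3·p_3 = 0.06 × 0.00402895 = 0.000241737
Denominator: 0.0959494 + 0.0922691 + 0.000241737 = 0.18846
So the posterior for Population 2 is 0.0922691 / 0.18846 ≈ 0.490.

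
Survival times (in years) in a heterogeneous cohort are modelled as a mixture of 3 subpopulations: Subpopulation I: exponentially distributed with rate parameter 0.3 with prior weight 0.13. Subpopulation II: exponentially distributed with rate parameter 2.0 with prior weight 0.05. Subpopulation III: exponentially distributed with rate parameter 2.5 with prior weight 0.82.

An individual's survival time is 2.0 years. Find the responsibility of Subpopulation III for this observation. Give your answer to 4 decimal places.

P(component k | x) = π_k·f_k(x) / marginal(x), where marginal(x) = Σ_j π_j·f_j(x).
Component likelihoods at x = 2.0 years:
  p_I = 0.3·e^(−0.3·2.0) = 0.3·e^(−0.6000) = 0.164643
  p_II = 2.0·e^(−2.0·2.0) = 2.0·e^(−4.0000) = 0.0366313
  p_III = 2.5·e^(−2.5·2.0) = 2.5·e^(−5.0000) = 0.0168449
Prior × likelihood for each component:
  π_I·p_I = 0.13 × 0.164643 = 0.0214037
  π_II·p_II = 0.05 × 0.0366313 = 0.00183156
  π_III·p_III = 0.82 × 0.0168449 = 0.0138128
Marginal: 0.0214037 + 0.00183156 + 0.0138128 = 0.037048
So the posterior for Subpopulation III is 0.0138128 / 0.037048 ≈ 0.3728.

0.3728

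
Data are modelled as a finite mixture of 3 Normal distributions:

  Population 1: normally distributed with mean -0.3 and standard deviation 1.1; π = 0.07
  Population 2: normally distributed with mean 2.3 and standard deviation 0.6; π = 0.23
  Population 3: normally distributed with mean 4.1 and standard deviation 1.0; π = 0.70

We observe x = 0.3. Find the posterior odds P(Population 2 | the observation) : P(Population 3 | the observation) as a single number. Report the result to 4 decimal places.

2.8929

Since P(k|x) ∝ w_k f_k(x), the posterior odds are w_i f_i(x) / (w_j f_j(x)).
Component likelihoods at x = 0.3:
  L_1 = 0.312544
  L_2 = 0.00257046
  L_3 = 0.000291947
Odds = (0.23/0.70) × (0.00257046/0.000291947) = 0.328571 × 8.80456 ≈ 2.8929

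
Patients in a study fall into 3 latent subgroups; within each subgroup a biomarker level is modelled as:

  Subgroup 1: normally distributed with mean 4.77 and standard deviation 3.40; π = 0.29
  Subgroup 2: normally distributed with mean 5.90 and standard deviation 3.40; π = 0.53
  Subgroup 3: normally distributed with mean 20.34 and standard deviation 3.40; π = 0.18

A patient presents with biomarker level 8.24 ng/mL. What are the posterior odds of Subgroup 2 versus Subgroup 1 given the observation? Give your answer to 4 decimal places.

Only the two components matter; the odds are (P(Z=i) f_i(x)) / (P(Z=j) f_j(x)).
Evaluate each component's likelihood at the observed value:
  p_1 = (1/(3.40·√(2π)))·exp(−(8.24−4.77)²/(2·3.40²)) = 0.117336·exp(-0.52080) = 0.0697028
  p_2 = (1/(3.40·√(2π)))·exp(−(8.24−5.90)²/(2·3.40²)) = 0.117336·exp(-0.23683) = 0.0925924
  p_3 = (1/(3.40·√(2π)))·exp(−(8.24−20.34)²/(2·3.40²)) = 0.117336·exp(-6.33261) = 0.000208551
Posterior odds = (P(Z=2)·p_2) / (P(Z=1)·p_1) = (0.53·0.0925924) / (0.29·0.0697028) = 0.049074 / 0.0202138 ≈ 2.4277

2.4277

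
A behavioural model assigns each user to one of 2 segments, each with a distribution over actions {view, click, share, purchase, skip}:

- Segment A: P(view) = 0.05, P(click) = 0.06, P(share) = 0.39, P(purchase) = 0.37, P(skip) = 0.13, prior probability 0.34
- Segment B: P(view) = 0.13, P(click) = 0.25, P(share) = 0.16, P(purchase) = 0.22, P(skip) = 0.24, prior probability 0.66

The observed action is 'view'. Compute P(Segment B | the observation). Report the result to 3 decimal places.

By Bayes' theorem, P(k | x) = P(Z=k) f_k(x) / Σ_j P(Z=j) f_j(x).
Component likelihoods at x = 'view':
  f_A = 0.05
  f_B = 0.13
Prior × likelihood for each component:
  P(Z=A)·f_A = 0.34 × 0.05 = 0.017
  P(Z=B)·f_B = 0.66 × 0.13 = 0.0858
Sum: 0.017 + 0.0858 = 0.1028
P(Segment B | x) = 0.0858 / 0.1028 ≈ 0.835

0.835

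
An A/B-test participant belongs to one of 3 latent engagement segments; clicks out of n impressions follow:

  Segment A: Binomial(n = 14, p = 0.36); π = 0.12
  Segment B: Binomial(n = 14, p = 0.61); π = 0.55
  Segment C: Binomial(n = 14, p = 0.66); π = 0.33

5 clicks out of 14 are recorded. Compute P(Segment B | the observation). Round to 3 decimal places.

0.384

P(component k | x) = π_k·f_k(x) / marginal(x), where marginal(x) = Σ_j π_j·f_j(x).
Binomial probabilities:
  f_A = 0.21807
  f_B = 0.0352935
  f_C = 0.0152228
Multiply by the mixture weights:
  π_A·f_A = 0.12 × 0.21807 = 0.0261684
  π_B·f_B = 0.55 × 0.0352935 = 0.0194114
  π_C·f_C = 0.33 × 0.0152228 = 0.00502352
Denominator: 0.0261684 + 0.0194114 + 0.00502352 = 0.0506034
P(Segment B | x) ≈ 0.384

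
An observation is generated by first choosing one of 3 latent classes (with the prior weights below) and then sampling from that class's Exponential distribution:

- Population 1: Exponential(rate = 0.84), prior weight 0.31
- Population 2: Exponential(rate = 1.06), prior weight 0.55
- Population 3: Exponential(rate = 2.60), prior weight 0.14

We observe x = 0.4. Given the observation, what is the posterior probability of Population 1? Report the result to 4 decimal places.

0.2673

P(component k | x) = π_k·f_k(x) / marginal(x), where marginal(x) = Σ_j π_j·f_j(x).
Evaluate each component's likelihood at the observed value:
  f_1 = 0.600283
  f_2 = 0.693689
  f_3 = 0.918982
Prior × likelihood for each component:
  π_1·f_1 = 0.31 × 0.600283 = 0.186088
  π_2·f_2 = 0.55 × 0.693689 = 0.381529
  π_3·f_3 = 0.14 × 0.918982 = 0.128658
Normaliser: 0.186088 + 0.381529 + 0.128658 = 0.696274
P(Population 1 | 0.4) ≈ 0.2673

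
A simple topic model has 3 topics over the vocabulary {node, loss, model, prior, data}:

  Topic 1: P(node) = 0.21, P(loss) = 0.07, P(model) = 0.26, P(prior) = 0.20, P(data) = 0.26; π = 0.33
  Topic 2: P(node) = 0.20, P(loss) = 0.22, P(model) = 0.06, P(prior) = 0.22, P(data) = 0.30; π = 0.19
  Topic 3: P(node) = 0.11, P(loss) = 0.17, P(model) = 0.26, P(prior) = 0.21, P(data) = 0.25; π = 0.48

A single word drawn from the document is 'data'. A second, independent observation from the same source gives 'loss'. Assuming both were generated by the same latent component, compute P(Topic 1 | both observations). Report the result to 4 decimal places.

0.1542

By Bayes' theorem, P(k | x) = P(Z=k) f_k(x) / Σ_j P(Z=j) f_j(x).
Since both observations come from the same component, the likelihood for component k is f_k(x₁)·f_k(x₂).
  f_1 = [P(data | comp) = 0.26] × [0.07] = 0.0182
  f_2 = [P(data | comp) = 0.30] × [0.22] = 0.066
  f_3 = [P(data | comp) = 0.25] × [0.17] = 0.0425
Unnormalised posteriors:
  P(Z=1)·f_1 = 0.33 × 0.0182 = 0.006006
  P(Z=2)·f_2 = 0.19 × 0.066 = 0.01254
  P(Z=3)·f_3 = 0.48 × 0.0425 = 0.0204
Evidence: 0.006006 + 0.01254 + 0.0204 = 0.038946
Responsibility of Topic 1: 0.006006 / 0.038946 ≈ 0.1542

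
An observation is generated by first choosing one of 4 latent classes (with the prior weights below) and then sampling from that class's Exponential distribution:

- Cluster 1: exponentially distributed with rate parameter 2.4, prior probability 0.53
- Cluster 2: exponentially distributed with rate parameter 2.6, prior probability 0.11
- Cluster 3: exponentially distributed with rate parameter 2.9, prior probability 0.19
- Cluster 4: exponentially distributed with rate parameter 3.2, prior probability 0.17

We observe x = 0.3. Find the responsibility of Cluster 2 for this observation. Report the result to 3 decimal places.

By Bayes' theorem, P(k | x) = π_k f_k(x) / Σ_j π_j f_j(x).
Evaluate each component's likelihood at the observed value:
  f_1 = 2.4·e^(−2.4·0.3) = 2.4·e^(−0.7200) = 1.16821
  f_2 = 2.6·e^(−2.6·0.3) = 2.6·e^(−0.7800) = 1.19186
  f_3 = 2.9·e^(−2.9·0.3) = 2.9·e^(−0.8700) = 1.21496
  f_4 = 3.2·e^(−3.2·0.3) = 3.2·e^(−0.9600) = 1.22526
Multiply by the mixture weights:
  π_1·f_1 = 0.53 × 1.16821 = 0.619149
  π_2·f_2 = 0.11 × 1.19186 = 0.131104
  π_3·f_3 = 0.19 × 1.21496 = 0.230842
  π_4·f_4 = 0.17 × 1.22526 = 0.208294
Denominator: 0.619149 + 0.131104 + 0.230842 + 0.208294 = 1.18939
P(Cluster 2 | x) = 0.131104 / 1.18939 ≈ 0.110

0.110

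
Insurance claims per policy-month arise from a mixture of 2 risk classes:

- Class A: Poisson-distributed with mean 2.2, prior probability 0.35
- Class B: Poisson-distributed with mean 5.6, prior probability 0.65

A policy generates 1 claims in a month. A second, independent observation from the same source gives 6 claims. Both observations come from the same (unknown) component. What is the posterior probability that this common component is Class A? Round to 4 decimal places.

Apply Bayes' rule: the posterior for each component is proportional to its prior times its likelihood at x.
Since both observations come from the same component, the likelihood for component k is f_k(x₁)·f_k(x₂).
  f_A = [0.243767] × [0.0174484] = 0.00425334
  f_B = [0.020708] × [0.158397] = 0.00328009
Unnormalised posteriors:
  w_A·f_A = 0.35 × 0.00425334 = 0.00148867
  w_B·f_B = 0.65 × 0.00328009 = 0.00213206
Sum: 0.00148867 + 0.00213206 = 0.00362073
So the posterior for Class A is 0.00148867 / 0.00362073 ≈ 0.4112.

0.4112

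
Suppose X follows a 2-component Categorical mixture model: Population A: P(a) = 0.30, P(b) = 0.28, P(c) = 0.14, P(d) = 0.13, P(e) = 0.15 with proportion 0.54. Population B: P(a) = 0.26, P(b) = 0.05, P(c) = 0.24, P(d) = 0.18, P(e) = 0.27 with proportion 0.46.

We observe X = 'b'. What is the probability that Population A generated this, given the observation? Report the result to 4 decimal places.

0.8680

Posterior ∝ prior × likelihood, so P(k | x) ∝ w_k f_k(x); normalise over all components.
Categorical probabilities:
  L_A = P(b | comp) = 0.28
  L_B = P(b | comp) = 0.05
Unnormalised posteriors:
  w_A·L_A = 0.54 × 0.28 = 0.1512
  w_B·L_B = 0.46 × 0.05 = 0.023
Marginal: 0.1512 + 0.023 = 0.1742
Responsibility of Population A: 0.1512 / 0.1742 ≈ 0.8680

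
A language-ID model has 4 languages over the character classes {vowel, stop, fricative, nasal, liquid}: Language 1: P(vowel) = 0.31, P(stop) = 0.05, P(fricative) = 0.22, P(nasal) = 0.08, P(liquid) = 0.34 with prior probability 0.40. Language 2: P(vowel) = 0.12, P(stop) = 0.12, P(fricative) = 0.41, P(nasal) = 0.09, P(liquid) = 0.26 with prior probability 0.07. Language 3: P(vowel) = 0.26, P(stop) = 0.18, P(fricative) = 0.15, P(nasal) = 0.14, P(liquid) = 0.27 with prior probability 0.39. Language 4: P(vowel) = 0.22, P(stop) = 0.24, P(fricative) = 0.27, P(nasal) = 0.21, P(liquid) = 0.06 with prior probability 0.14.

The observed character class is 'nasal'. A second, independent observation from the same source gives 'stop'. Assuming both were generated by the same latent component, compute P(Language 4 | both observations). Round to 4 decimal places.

0.3667

Posterior ∝ prior × likelihood, so P(k | x) ∝ π_k f_k(x); normalise over all components.
Since both observations come from the same component, the likelihood for component k is f_k(x₁)·f_k(x₂).
  f_1 = [0.08] × [0.05] = 0.004
  f_2 = [0.09] × [0.12] = 0.0108
  f_3 = [0.14] × [0.18] = 0.0252
  f_4 = [0.21] × [0.24] = 0.0504
Prior × likelihood for each component:
  π_1·f_1 = 0.40 × 0.004 = 0.0016
  π_2·f_2 = 0.07 × 0.0108 = 0.000756
  π_3·f_3 = 0.39 × 0.0252 = 0.009828
  π_4·f_4 = 0.14 × 0.0504 = 0.007056
Normaliser: 0.0016 + 0.000756 + 0.009828 + 0.007056 = 0.01924
Responsibility of Language 4: 0.007056 / 0.01924 ≈ 0.3667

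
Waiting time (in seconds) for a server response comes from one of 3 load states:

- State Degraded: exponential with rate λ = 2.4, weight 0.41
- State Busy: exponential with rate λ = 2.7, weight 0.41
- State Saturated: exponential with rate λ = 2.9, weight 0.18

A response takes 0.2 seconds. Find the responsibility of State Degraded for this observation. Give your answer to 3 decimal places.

0.394

The responsibility of component k is π_k f_k(x) divided by Σ_j π_j f_j(x).
Component likelihoods at x = 0.2 seconds:
  L_Degraded = 1.48508
  L_Busy = 1.57342
  L_Saturated = 1.62371
Weight by the priors:
  π_Degraded·L_Degraded = 0.41 × 1.48508 = 0.608883
  π_Busy·L_Busy = 0.41 × 1.57342 = 0.645102
  π_Saturated·L_Saturated = 0.18 × 1.62371 = 0.292267
Marginal: 0.608883 + 0.645102 + 0.292267 = 1.54625
So the posterior for State Degraded is 0.608883 / 1.54625 ≈ 0.394.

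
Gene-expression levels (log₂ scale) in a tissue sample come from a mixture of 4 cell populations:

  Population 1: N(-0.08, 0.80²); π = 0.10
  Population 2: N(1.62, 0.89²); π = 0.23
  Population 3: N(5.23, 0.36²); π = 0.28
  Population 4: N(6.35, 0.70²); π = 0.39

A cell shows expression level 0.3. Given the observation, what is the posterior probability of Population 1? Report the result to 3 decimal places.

Posterior ∝ prior × likelihood, so P(k | x) ∝ P(Z=k) f_k(x); normalise over all components.
Normal densities:
  L_1 = 0.445478
  L_2 = 0.14923
  L_3 = 2.09551e-41
  L_4 = 3.42874e-17
Weight by the priors:
  P(Z=1)·L_1 = 0.10 × 0.445478 = 0.0445478
  P(Z=2)·L_2 = 0.23 × 0.14923 = 0.0343229
  P(Z=3)·L_3 = 0.28 × 2.09551e-41 = 5.86743e-42
  P(Z=4)·L_4 = 0.39 × 3.42874e-17 = 1.33721e-17
Marginal: 0.0445478 + 0.0343229 + 5.86743e-42 + 1.33721e-17 = 0.0788707
Responsibility of Population 1: 0.0445478 / 0.0788707 ≈ 0.565

0.565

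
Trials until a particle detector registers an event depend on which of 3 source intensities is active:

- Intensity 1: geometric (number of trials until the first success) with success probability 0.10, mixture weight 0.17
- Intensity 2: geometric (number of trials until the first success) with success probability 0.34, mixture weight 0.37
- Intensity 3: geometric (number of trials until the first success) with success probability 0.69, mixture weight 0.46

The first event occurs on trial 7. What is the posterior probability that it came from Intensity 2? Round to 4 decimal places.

0.5274

P(component k | x) = P(Z=k)·f_k(x) / marginal(x), where marginal(x) = Σ_j P(Z=j)·f_j(x).
Component likelihoods at x = 7:
  L_1 = 0.0531441
  L_2 = 0.0281023
  L_3 = 0.000612378
Weight by the priors:
  P(Z=1)·L_1 = 0.17 × 0.0531441 = 0.0090345
  P(Z=2)·L_2 = 0.37 × 0.0281023 = 0.0103979
  P(Z=3)·L_3 = 0.46 × 0.000612378 = 0.000281694
Normaliser: 0.0090345 + 0.0103979 + 0.000281694 = 0.0197141
Responsibility of Intensity 2: 0.0103979 / 0.0197141 ≈ 0.5274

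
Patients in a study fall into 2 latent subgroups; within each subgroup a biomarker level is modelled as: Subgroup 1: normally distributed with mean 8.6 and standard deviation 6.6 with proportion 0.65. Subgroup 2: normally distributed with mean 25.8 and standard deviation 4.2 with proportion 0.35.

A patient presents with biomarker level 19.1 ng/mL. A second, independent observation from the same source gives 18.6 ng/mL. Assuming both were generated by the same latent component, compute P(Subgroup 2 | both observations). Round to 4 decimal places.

By Bayes' theorem, P(k | x) = P(Z=k) f_k(x) / Σ_j P(Z=j) f_j(x).
Since both observations come from the same component, the likelihood for component k is f_k(x₁)·f_k(x₂).
  f_1 = [0.0170517] × [0.0191807] = 0.000327064
  f_2 = [0.0266114] × [0.0218531] = 0.000581543
Multiply by the mixture weights:
  P(Z=1)·f_1 = 0.65 × 0.000327064 = 0.000212592
  P(Z=2)·f_2 = 0.35 × 0.000581543 = 0.00020354
Evidence: 0.000212592 + 0.00020354 = 0.000416132
So the posterior for Subgroup 2 is 0.00020354 / 0.000416132 ≈ 0.4891.

0.4891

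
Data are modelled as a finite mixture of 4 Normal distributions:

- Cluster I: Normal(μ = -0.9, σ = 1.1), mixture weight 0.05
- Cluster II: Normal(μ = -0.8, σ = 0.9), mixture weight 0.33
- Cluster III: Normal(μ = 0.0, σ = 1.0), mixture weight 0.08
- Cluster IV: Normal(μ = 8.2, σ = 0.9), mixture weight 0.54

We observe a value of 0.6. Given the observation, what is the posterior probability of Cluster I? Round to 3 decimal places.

0.092

Posterior ∝ prior × likelihood, so P(k | x) ∝ w_k f_k(x); normalise over all components.
Normal densities:
  f_I = 0.14313
  f_II = 0.132198
  f_III = 0.333225
  f_IV = 1.45276e-16
Multiply by the mixture weights:
  w_I·f_I = 0.05 × 0.14313 = 0.00715651
  w_II·f_II = 0.33 × 0.132198 = 0.0436253
  w_III·f_III = 0.08 × 0.333225 = 0.026658
  w_IV·f_IV = 0.54 × 1.45276e-16 = 7.84488e-17
Sum: 0.00715651 + 0.0436253 + 0.026658 + 7.84488e-17 = 0.0774398
Responsibility of Cluster I: 0.00715651 / 0.0774398 ≈ 0.092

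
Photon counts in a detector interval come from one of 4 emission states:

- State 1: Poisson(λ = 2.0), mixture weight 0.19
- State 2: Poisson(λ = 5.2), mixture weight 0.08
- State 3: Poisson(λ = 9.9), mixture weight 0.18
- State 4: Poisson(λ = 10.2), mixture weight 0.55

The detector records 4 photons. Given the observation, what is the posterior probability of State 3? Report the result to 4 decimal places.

0.0832

Posterior ∝ prior × likelihood, so P(k | x) ∝ P(Z=k) f_k(x); normalise over all components.
Evaluate each component's likelihood at the observed value:
  L_1 = e^(−2.0)·2.0^4/4! = 0.0902235
  L_2 = e^(−5.2)·5.2^4/4! = 0.168063
  L_3 = e^(−9.9)·9.9^4/4! = 0.0200823
  L_4 = e^(−10.2)·10.2^4/4! = 0.0167643
Weight by the priors:
  P(Z=1)·L_1 = 0.19 × 0.0902235 = 0.0171425
  P(Z=2)·L_2 = 0.08 × 0.168063 = 0.013445
  P(Z=3)·L_3 = 0.18 × 0.0200823 = 0.00361482
  P(Z=4)·L_4 = 0.55 × 0.0167643 = 0.00922037
Marginal: 0.0171425 + 0.013445 + 0.00361482 + 0.00922037 = 0.0434227
P(State 3 | data) = 0.00361482 / 0.0434227 ≈ 0.0832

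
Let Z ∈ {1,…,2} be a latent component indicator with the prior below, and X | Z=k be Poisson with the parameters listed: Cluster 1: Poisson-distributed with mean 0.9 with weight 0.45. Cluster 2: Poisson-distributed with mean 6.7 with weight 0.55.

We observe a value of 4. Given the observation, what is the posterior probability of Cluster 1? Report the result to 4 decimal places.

By Bayes' theorem, P(k | x) = π_k f_k(x) / Σ_j π_j f_j(x).
Component likelihoods at x = 4:
  L_1 = 0.0111146
  L_2 = 0.103351
Unnormalised posteriors:
  π_1·L_1 = 0.45 × 0.0111146 = 0.00500157
  π_2·L_2 = 0.55 × 0.103351 = 0.0568431
Denominator: 0.00500157 + 0.0568431 = 0.0618447
P(Cluster 1 | the observation) ≈ 0.0809

0.0809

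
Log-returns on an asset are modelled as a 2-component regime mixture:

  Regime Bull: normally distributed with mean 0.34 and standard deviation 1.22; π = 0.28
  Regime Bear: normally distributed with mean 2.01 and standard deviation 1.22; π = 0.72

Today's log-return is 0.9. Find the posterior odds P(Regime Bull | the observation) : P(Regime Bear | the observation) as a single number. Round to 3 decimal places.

0.529

The posterior odds equal the prior odds times the likelihood ratio: (π_i/π_j)·(f_i(x)/f_j(x)).
Normal densities:
  f_Bull = 0.294305
  f_Bear = 0.21617
Posterior odds = (π_Bull·f_Bull) / (π_Bear·f_Bear) = (0.28·0.294305) / (0.72·0.21617) = 0.0824055 / 0.155642 ≈ 0.529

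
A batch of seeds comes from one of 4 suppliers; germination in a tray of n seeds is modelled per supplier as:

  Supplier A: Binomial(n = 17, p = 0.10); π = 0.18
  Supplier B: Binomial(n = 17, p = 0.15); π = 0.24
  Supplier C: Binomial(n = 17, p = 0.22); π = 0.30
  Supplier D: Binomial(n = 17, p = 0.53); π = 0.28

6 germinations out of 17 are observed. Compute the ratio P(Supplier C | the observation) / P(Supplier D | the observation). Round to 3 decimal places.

Posterior odds = (π_i f_i(x)) / (π_j f_j(x)); the normalising sum cancels.
Binomial probabilities:
  L_A = 0.00388372
  L_B = 0.0235904
  L_C = 0.0912341
  L_D = 0.0678128
Posterior odds = (π_C·L_C) / (π_D·L_D) = (0.30·0.0912341) / (0.28·0.0678128) = 0.0273702 / 0.0189876 ≈ 1.441

1.441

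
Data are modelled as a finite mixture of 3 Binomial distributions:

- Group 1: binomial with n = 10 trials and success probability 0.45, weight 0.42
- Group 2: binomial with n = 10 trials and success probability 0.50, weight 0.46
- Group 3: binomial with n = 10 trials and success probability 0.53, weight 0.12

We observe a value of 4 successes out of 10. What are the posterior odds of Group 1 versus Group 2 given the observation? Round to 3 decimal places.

Since P(k|x) ∝ P(Z=k) f_k(x), the posterior odds are P(Z=i) f_i(x) / (P(Z=j) f_j(x)).
Binomial probabilities:
  L_1 = C(10,4)·0.45^4·0.55^6 = 210·0.0410063·0.0276806 = 0.238367
  L_2 = C(10,4)·0.50^4·0.50^6 = 210·0.0625·0.015625 = 0.205078
  L_3 = C(10,4)·0.53^4·0.47^6 = 210·0.0789048·0.0107792 = 0.178612
Odds = (0.42/0.46) × (0.238367/0.205078) = 0.913043 × 1.16232 ≈ 1.061

1.061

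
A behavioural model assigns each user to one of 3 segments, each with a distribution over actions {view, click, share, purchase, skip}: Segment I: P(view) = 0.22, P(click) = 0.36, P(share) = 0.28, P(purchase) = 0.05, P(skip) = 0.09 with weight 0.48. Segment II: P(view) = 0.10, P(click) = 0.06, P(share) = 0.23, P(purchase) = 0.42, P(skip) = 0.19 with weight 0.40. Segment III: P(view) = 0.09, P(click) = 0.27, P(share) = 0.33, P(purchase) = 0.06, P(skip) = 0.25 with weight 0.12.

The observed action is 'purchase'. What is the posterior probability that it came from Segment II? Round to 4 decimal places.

0.8434

Apply Bayes' rule: the posterior for each component is proportional to its prior times its likelihood at x.
Evaluate each component's likelihood at the observed value:
  L_I = P(purchase | comp) = 0.05
  L_II = P(purchase | comp) = 0.42
  L_III = P(purchase | comp) = 0.06
Weight by the priors:
  P(Z=I)·L_I = 0.48 × 0.05 = 0.024
  P(Z=II)·L_II = 0.40 × 0.42 = 0.168
  P(Z=III)·L_III = 0.12 × 0.06 = 0.0072
Marginal: 0.024 + 0.168 + 0.0072 = 0.1992
P(Segment II | the observation) ≈ 0.8434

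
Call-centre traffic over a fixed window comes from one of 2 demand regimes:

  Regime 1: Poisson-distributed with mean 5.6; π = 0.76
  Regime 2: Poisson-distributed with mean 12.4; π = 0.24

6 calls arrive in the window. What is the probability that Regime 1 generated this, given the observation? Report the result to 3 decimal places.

By Bayes' theorem, P(k | x) = π_k f_k(x) / Σ_j π_j f_j(x).
Evaluate each component's likelihood at the observed value:
  L_1 = 0.158397
  L_2 = 0.0207944
Prior × likelihood for each component:
  π_1·L_1 = 0.76 × 0.158397 = 0.120382
  π_2·L_2 = 0.24 × 0.0207944 = 0.00499065
Marginal: 0.120382 + 0.00499065 = 0.125372
P(Regime 1 | the observation) ≈ 0.960

0.960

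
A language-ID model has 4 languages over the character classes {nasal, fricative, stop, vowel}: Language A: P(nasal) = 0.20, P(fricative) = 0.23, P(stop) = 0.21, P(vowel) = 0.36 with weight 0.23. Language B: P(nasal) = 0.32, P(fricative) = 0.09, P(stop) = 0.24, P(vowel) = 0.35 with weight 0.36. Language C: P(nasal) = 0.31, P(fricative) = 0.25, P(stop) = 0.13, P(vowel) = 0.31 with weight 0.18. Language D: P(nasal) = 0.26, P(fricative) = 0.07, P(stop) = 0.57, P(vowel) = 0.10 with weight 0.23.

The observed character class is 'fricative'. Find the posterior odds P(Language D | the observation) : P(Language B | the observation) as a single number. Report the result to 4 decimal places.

0.4969

The posterior odds equal the prior odds times the likelihood ratio: (π_i/π_j)·(f_i(x)/f_j(x)).
Categorical probabilities:
  p_A = P(fricative | comp) = 0.23
  p_B = P(fricative | comp) = 0.09
  p_C = P(fricative | comp) = 0.25
  p_D = P(fricative | comp) = 0.07
Posterior odds = (π_D·p_D) / (π_B·p_B) = (0.23·0.07) / (0.36·0.09) = 0.0161 / 0.0324 ≈ 0.4969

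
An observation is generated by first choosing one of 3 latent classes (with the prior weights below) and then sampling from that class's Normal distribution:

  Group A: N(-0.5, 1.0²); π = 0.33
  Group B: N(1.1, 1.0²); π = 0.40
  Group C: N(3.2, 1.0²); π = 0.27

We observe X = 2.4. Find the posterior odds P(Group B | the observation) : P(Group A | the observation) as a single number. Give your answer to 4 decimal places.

34.8960

Only the two components matter; the odds are (π_i f_i(x)) / (π_j f_j(x)).
Evaluate each component's likelihood at the observed value:
  p_A = (1/(1.0·√(2π)))·exp(−(2.4−-0.5)²/(2·1.0²)) = 0.398942·exp(-4.20500) = 0.00595253
  p_B = (1/(1.0·√(2π)))·exp(−(2.4−1.1)²/(2·1.0²)) = 0.398942·exp(-0.84500) = 0.171369
  p_C = (1/(1.0·√(2π)))·exp(−(2.4−3.2)²/(2·1.0²)) = 0.398942·exp(-0.32000) = 0.289692
Posterior odds = (π_B·p_B) / (π_A·p_A) = (0.40·0.171369) / (0.33·0.00595253) = 0.0685474 / 0.00196434 ≈ 34.8960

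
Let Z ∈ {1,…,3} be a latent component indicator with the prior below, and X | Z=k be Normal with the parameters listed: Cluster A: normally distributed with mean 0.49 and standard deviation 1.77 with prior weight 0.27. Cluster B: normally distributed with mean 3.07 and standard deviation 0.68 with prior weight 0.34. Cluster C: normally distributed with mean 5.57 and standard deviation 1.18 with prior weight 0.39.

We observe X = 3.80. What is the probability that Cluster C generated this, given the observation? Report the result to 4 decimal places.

Posterior ∝ prior × likelihood, so P(k | x) ∝ w_k f_k(x); normalise over all components.
Component likelihoods at x = 3.80:
  f_A = (1/(1.77·√(2π)))·exp(−(3.80−0.49)²/(2·1.77²)) = 0.225391·exp(-1.74856) = 0.0392237
  f_B = (1/(0.68·√(2π)))·exp(−(3.80−3.07)²/(2·0.68²)) = 0.586680·exp(-0.57623) = 0.329721
  f_C = (1/(1.18·√(2π)))·exp(−(3.80−5.57)²/(2·1.18²)) = 0.338087·exp(-1.12500) = 0.109761
Weight by the priors:
  w_A·f_A = 0.27 × 0.0392237 = 0.0105904
  w_B·f_B = 0.34 × 0.329721 = 0.112105
  w_C·f_C = 0.39 × 0.109761 = 0.0428067
Marginal: 0.0105904 + 0.112105 + 0.0428067 = 0.165502
Responsibility of Cluster C: 0.0428067 / 0.165502 ≈ 0.2586

0.2586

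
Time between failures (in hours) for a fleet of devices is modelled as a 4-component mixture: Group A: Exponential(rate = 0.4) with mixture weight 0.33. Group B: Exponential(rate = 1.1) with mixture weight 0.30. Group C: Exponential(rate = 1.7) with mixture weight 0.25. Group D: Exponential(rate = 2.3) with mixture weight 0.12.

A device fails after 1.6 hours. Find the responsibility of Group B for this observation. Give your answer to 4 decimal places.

Apply Bayes' rule: the posterior for each component is proportional to its prior times its likelihood at x.
Component likelihoods at x = 1.6 hours:
  f_A = 0.210917
  f_B = 0.189249
  f_C = 0.111987
  f_D = 0.0580128
Multiply by the mixture weights:
  P(Z=A)·f_A = 0.33 × 0.210917 = 0.0696026
  P(Z=B)·f_B = 0.30 × 0.189249 = 0.0567748
  P(Z=C)·f_C = 0.25 × 0.111987 = 0.0279968
  P(Z=D)·f_D = 0.12 × 0.0580128 = 0.00696154
Sum: 0.0696026 + 0.0567748 + 0.0279968 + 0.00696154 = 0.161336
P(Group B | the observation) = 0.0567748 / 0.161336 ≈ 0.3519

0.3519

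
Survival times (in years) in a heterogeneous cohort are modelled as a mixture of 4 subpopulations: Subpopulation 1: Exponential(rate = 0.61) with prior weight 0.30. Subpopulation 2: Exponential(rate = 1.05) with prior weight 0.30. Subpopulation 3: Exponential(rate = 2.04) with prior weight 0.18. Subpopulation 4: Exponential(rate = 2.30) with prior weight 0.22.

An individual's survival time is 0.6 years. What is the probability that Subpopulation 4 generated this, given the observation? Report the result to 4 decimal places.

By Bayes' theorem, P(k | x) = π_k f_k(x) / Σ_j π_j f_j(x).
Evaluate each component's likelihood at the observed value:
  L_1 = 0.423037
  L_2 = 0.559221
  L_3 = 0.599865
  L_4 = 0.578631
Weight by the priors:
  π_1·L_1 = 0.30 × 0.423037 = 0.126911
  π_2·L_2 = 0.30 × 0.559221 = 0.167766
  π_3·L_3 = 0.18 × 0.599865 = 0.107976
  π_4·L_4 = 0.22 × 0.578631 = 0.127299
Normaliser: 0.126911 + 0.167766 + 0.107976 + 0.127299 = 0.529952
Responsibility of Subpopulation 4: 0.127299 / 0.529952 ≈ 0.2402

0.2402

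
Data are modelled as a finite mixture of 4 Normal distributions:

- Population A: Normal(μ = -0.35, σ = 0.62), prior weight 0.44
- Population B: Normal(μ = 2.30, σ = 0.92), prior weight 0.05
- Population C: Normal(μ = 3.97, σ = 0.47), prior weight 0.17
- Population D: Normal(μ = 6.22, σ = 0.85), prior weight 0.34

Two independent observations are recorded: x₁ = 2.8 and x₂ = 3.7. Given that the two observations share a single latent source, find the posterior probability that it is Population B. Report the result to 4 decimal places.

Posterior ∝ prior × likelihood, so P(k | x) ∝ P(Z=k) f_k(x); normalise over all components.
Since both observations come from the same component, the likelihood for component k is f_k(x₁)·f_k(x₂).
  p_A = [(1/(0.62·√(2π)))·exp(−(2.8−-0.35)²/(2·0.62²)) = 0.643455·exp(-12.90648) = 1.59701e-06] × [3.48947e-10] = 5.57271e-16
  p_B = [(1/(0.92·√(2π)))·exp(−(2.8−2.30)²/(2·0.92²)) = 0.433633·exp(-0.14768) = 0.374097] × [0.136231] = 0.0509636
  p_C = [(1/(0.47·√(2π)))·exp(−(2.8−3.97)²/(2·0.47²)) = 0.848813·exp(-3.09846) = 0.0382973] × [0.719699] = 0.0275625
  p_D = [(1/(0.85·√(2π)))·exp(−(2.8−6.22)²/(2·0.85²)) = 0.469344·exp(-8.09439) = 0.000143265] × [0.00579268] = 8.29889e-07
Prior × likelihood for each component:
  P(Z=A)·p_A = 0.44 × 5.57271e-16 = 2.45199e-16
  P(Z=B)·p_B = 0.05 × 0.0509636 = 0.00254818
  P(Z=C)·p_C = 0.17 × 0.0275625 = 0.00468562
  P(Z=D)·p_D = 0.34 × 8.29889e-07 = 2.82162e-07
Marginal: 2.45199e-16 + 0.00254818 + 0.00468562 + 2.82162e-07 = 0.00723409
P(Population B | x₁,x₂) ≈ 0.3522

0.3522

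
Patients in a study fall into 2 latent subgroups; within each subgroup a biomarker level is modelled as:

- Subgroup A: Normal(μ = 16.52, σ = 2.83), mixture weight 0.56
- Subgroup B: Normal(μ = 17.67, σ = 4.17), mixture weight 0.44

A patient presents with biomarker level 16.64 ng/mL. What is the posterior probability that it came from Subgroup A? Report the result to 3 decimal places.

0.659

P(component k | x) = π_k·f_k(x) / marginal(x), where marginal(x) = Σ_j π_j·f_j(x).
Evaluate each component's likelihood at the observed value:
  f_A = (1/(2.83·√(2π)))·exp(−(16.64−16.52)²/(2·2.83²)) = 0.140969·exp(-0.00090) = 0.140842
  f_B = (1/(4.17·√(2π)))·exp(−(16.64−17.67)²/(2·4.17²)) = 0.095670·exp(-0.03051) = 0.0927953
Multiply by the mixture weights:
  π_A·f_A = 0.56 × 0.140842 = 0.0788717
  π_B·f_B = 0.44 × 0.0927953 = 0.0408299
Normaliser: 0.0788717 + 0.0408299 = 0.119702
Responsibility of Subgroup A: 0.0788717 / 0.119702 ≈ 0.659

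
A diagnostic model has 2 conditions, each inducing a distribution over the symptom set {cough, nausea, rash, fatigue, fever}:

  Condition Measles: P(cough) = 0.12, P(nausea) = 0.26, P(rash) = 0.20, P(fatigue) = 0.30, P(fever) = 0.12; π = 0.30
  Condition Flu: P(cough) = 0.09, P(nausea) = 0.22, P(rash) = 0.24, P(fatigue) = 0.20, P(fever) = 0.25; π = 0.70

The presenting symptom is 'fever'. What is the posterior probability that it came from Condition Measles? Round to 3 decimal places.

P(component k | x) = π_k·f_k(x) / marginal(x), where marginal(x) = Σ_j π_j·f_j(x).
Categorical probabilities:
  p_Measles = P(fever | comp) = 0.12
  p_Flu = P(fever | comp) = 0.25
Unnormalised posteriors:
  π_Measles·p_Measles = 0.30 × 0.12 = 0.036
  π_Flu·p_Flu = 0.70 × 0.25 = 0.175
Denominator: 0.036 + 0.175 = 0.211
P(Condition Measles | x) = 0.036 / 0.211 ≈ 0.171

0.171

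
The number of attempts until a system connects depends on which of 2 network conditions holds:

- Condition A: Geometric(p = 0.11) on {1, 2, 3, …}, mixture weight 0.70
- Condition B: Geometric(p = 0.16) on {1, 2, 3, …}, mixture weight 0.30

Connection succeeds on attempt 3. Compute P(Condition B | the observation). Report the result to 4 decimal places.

By Bayes' theorem, P(k | x) = P(Z=k) f_k(x) / Σ_j P(Z=j) f_j(x).
Geometric probabilities:
  f_A = 0.11·(1−0.11)^2 = 0.11·0.7921 = 0.087131
  f_B = 0.16·(1−0.16)^2 = 0.16·0.7056 = 0.112896
Multiply by the mixture weights:
  P(Z=A)·f_A = 0.70 × 0.087131 = 0.0609917
  P(Z=B)·f_B = 0.30 × 0.112896 = 0.0338688
Sum: 0.0609917 + 0.0338688 = 0.0948605
So the posterior for Condition B is 0.0338688 / 0.0948605 ≈ 0.3570.

0.3570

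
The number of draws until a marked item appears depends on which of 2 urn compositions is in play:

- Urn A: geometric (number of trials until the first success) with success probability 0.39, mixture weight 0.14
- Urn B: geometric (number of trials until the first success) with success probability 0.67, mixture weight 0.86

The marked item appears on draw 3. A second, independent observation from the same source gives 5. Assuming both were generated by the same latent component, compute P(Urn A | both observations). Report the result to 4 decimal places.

Posterior ∝ prior × likelihood, so P(k | x) ∝ P(Z=k) f_k(x); normalise over all components.
Since both observations come from the same component, the likelihood for component k is f_k(x₁)·f_k(x₂).
  f_A = [0.145119] × [0.0539988] = 0.00783625
  f_B = [0.072963] × [0.00794567] = 0.00057974
Multiply by the mixture weights:
  P(Z=A)·f_A = 0.14 × 0.00783625 = 0.00109707
  P(Z=B)·f_B = 0.86 × 0.00057974 = 0.000498576
Sum: 0.00109707 + 0.000498576 = 0.00159565
Responsibility of Urn A: 0.00109707 / 0.00159565 ≈ 0.6875

0.6875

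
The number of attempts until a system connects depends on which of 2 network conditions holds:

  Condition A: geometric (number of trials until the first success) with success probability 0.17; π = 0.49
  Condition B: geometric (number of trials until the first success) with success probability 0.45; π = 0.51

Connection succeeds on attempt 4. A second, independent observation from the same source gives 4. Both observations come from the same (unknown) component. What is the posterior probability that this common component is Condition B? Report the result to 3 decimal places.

Apply Bayes' rule: the posterior for each component is proportional to its prior times its likelihood at x.
Since both observations come from the same component, the likelihood for component k is f_k(x₁)·f_k(x₂).
  p_A = [0.0972038] × [0.0972038] = 0.00944858
  p_B = [0.0748688] × [0.0748688] = 0.00560533
Multiply by the mixture weights:
  π_A·p_A = 0.49 × 0.00944858 = 0.0046298
  π_B·p_B = 0.51 × 0.00560533 = 0.00285872
Denominator: 0.0046298 + 0.00285872 = 0.00748852
P(Condition B | data) = 0.00285872 / 0.00748852 ≈ 0.382

0.382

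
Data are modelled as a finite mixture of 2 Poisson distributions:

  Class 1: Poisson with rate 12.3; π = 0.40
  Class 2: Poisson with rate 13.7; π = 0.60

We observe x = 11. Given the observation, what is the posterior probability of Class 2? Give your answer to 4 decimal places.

0.5477

Apply Bayes' rule: the posterior for each component is proportional to its prior times its likelihood at x.
Poisson probabilities:
  p_1 = 0.111168
  p_2 = 0.0897297
Weight by the priors:
  w_1·p_1 = 0.40 × 0.111168 = 0.0444671
  w_2·p_2 = 0.60 × 0.0897297 = 0.0538378
Sum: 0.0444671 + 0.0538378 = 0.0983049
Responsibility of Class 2: 0.0538378 / 0.0983049 ≈ 0.5477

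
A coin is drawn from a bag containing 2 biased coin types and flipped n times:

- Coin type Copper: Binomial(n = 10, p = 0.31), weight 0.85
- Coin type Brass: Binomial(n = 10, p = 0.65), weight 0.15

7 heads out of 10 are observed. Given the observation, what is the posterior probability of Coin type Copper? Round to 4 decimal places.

0.1959

P(component k | x) = w_k·f_k(x) / marginal(x), where marginal(x) = Σ_j w_j·f_j(x).
Binomial probabilities:
  f_Copper = 0.0108458
  f_Brass = 0.25222
Weight by the priors:
  w_Copper·f_Copper = 0.85 × 0.0108458 = 0.0092189
  w_Brass·f_Brass = 0.15 × 0.25222 = 0.0378329
Sum: 0.0092189 + 0.0378329 = 0.0470518
P(Coin type Copper | the observation) ≈ 0.1959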